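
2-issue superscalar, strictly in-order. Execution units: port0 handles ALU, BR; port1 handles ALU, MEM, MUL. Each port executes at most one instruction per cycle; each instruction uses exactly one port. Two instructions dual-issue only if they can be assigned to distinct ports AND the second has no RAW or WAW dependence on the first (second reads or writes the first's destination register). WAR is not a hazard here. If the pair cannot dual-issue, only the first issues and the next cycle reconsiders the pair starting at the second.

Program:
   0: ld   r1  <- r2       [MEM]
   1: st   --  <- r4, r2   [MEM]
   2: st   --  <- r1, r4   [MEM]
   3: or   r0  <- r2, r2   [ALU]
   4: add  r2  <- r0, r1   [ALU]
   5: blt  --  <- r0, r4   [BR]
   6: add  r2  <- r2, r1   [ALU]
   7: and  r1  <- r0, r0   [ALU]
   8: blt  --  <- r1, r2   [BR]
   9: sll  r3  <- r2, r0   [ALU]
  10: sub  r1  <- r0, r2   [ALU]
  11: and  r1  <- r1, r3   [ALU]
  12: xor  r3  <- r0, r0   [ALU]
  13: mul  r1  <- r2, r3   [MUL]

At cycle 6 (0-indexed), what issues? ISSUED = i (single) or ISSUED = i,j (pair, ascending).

ISSUED = 10

  cy0 -> i0 (ld) no-port MEM/MEM
  cy1 -> i1 (st) no-port MEM/MEM
  cy2 -> i2+i3 (st;or) pair
  cy3 -> i4+i5 (add;blt) pair
  cy4 -> i6+i7 (add;and) pair
  cy5 -> i8+i9 (blt;sll) pair
  cy6 -> i10 (sub) RAW+WAW r1
  cy7 -> i11+i12 (and;xor) pair
  cy8 -> i13 (mul) tail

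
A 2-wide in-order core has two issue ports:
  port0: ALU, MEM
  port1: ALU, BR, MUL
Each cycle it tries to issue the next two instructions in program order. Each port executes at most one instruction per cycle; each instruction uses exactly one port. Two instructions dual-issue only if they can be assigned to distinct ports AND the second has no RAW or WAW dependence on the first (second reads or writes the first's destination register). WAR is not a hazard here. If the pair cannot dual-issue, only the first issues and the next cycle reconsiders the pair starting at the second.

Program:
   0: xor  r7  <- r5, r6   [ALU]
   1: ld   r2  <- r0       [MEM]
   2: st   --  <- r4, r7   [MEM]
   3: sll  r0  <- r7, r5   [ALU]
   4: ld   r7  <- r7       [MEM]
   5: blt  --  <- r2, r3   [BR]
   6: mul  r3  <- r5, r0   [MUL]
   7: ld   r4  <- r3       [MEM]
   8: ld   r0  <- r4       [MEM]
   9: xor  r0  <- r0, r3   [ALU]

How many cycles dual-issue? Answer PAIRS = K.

[0] i0,i1  xor.ALU;ld.MEM  -- dual
[1] i2,i3  st.MEM;sll.ALU  -- dual
[2] i4,i5  ld.MEM;blt.BR  -- dual
[3] i6  mul.MUL  -- RAW r3
[4] i7  ld.MEM  -- no-port MEM/MEM
[5] i8  ld.MEM  -- RAW+WAW r0
[6] i9  xor.ALU  -- tail

PAIRS = 3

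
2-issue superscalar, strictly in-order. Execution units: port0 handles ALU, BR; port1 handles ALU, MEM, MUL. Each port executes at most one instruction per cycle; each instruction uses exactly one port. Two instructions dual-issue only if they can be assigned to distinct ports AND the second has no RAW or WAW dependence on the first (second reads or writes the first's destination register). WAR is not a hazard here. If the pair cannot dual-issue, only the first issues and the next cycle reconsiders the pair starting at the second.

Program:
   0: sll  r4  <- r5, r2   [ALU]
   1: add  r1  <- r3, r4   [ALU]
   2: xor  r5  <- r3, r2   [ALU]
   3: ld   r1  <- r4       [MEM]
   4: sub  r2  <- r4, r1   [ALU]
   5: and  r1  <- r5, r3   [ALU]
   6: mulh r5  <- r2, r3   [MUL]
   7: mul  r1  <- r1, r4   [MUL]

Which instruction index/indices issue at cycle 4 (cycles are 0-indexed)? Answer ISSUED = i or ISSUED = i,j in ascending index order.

ISSUED = 6

c0: i0 sll.ALU  RAW r4
c1: i1/i2 add.ALU;xor.ALU  pair
c2: i3 ld.MEM  RAW r1
c3: i4/i5 sub.ALU;and.ALU  pair
c4: i6 mulh.MUL  no-port MUL/MUL
c5: i7 mul.MUL  tail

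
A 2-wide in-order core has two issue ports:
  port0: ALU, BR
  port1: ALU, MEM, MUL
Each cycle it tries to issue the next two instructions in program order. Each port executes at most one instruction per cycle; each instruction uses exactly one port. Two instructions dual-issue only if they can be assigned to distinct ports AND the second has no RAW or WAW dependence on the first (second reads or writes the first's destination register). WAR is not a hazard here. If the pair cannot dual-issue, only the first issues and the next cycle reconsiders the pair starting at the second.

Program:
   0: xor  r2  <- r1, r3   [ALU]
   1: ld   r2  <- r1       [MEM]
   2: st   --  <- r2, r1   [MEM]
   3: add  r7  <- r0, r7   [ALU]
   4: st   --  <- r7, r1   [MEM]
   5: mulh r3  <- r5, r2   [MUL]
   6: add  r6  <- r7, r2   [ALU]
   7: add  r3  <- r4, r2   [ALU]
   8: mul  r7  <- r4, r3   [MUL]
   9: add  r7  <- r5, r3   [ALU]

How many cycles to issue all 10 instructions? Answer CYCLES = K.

CYCLES = 8

  cy0 -> i0 (xor) WAW r2
  cy1 -> i1 (ld) no-port MEM/MEM
  cy2 -> i2,i3 (st+add) pair
  cy3 -> i4 (st) no-port MEM/MUL
  cy4 -> i5,i6 (mulh+add) pair
  cy5 -> i7 (add) RAW r3
  cy6 -> i8 (mul) WAW r7
  cy7 -> i9 (add) tail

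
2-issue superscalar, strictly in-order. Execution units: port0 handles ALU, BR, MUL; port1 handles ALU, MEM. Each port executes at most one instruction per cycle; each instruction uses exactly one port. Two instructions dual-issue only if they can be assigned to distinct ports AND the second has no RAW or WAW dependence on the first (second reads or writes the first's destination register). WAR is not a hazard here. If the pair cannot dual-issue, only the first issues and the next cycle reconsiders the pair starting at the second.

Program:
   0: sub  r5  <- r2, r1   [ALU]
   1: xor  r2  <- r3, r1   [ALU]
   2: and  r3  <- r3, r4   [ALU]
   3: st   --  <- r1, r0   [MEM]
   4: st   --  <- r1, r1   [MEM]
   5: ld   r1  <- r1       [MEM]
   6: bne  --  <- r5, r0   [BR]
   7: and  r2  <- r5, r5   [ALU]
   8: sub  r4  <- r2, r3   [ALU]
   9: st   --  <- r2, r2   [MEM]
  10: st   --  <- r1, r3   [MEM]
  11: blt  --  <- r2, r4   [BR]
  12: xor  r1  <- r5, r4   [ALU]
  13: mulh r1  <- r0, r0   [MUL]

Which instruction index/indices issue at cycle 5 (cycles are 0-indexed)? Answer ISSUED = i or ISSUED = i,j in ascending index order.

  cy0 -> i0/i1 (sub/xor) 2-wide
  cy1 -> i2/i3 (and/st) 2-wide
  cy2 -> i4 (st) no-port MEM/MEM
  cy3 -> i5/i6 (ld/bne) 2-wide
  cy4 -> i7 (and) RAW r2
  cy5 -> i8/i9 (sub/st) 2-wide
  cy6 -> i10/i11 (st/blt) 2-wide
  cy7 -> i12 (xor) WAW r1
  cy8 -> i13 (mulh) tail

ISSUED = 8,9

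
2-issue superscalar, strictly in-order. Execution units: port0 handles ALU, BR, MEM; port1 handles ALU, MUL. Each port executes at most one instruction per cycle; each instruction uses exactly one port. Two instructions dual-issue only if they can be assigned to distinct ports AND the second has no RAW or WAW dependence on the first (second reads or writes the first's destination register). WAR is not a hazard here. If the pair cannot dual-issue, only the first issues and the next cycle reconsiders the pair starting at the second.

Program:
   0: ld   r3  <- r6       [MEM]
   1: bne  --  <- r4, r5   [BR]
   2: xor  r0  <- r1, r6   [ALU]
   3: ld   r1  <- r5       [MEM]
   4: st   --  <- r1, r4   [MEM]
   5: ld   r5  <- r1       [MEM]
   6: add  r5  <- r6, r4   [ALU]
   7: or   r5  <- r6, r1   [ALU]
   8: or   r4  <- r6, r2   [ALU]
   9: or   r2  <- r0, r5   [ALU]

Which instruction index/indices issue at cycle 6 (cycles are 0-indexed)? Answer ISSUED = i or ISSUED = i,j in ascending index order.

ISSUED = 7,8

c0: i0 ld  no-port MEM/BR
c1: i1/i2 bne;xor  pair
c2: i3 ld  no-port MEM/MEM
c3: i4 st  no-port MEM/MEM
c4: i5 ld  WAW r5
c5: i6 add  WAW r5
c6: i7/i8 or;or  pair
c7: i9 or  tail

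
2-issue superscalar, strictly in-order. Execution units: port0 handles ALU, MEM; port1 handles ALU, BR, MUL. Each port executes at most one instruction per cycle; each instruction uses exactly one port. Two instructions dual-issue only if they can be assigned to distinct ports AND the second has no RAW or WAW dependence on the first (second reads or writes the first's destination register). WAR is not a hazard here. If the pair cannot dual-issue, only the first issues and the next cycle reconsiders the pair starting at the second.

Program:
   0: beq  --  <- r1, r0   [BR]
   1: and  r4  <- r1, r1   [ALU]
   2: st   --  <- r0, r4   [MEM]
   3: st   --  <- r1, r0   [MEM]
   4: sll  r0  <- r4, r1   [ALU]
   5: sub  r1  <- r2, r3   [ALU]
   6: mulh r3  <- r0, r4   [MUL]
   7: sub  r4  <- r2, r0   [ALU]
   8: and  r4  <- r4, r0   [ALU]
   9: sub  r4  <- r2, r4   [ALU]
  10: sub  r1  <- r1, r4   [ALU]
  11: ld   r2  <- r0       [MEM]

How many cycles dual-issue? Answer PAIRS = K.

[0] i0+i1  beq.BR and.ALU  -- pair
[1] i2  st.MEM  -- no-port MEM/MEM
[2] i3+i4  st.MEM sll.ALU  -- pair
[3] i5+i6  sub.ALU mulh.MUL  -- pair
[4] i7  sub.ALU  -- RAW+WAW r4
[5] i8  and.ALU  -- RAW+WAW r4
[6] i9  sub.ALU  -- RAW r4
[7] i10+i11  sub.ALU ld.MEM  -- pair

PAIRS = 4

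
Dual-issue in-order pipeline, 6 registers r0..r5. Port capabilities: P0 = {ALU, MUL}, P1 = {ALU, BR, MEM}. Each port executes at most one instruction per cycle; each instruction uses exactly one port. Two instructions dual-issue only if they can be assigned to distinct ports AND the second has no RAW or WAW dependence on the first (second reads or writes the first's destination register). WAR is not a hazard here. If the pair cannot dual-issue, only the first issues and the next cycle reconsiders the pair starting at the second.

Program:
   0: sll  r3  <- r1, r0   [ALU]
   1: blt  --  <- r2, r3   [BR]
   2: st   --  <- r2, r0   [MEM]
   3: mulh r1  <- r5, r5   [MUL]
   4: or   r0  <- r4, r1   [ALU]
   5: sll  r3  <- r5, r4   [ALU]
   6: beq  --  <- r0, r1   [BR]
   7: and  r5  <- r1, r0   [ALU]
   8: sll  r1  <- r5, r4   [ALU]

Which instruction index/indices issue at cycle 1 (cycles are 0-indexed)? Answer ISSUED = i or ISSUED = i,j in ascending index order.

ISSUED = 1

[0] i0  sll  -- RAW r3
[1] i1  blt  -- no-port BR/MEM
[2] i2,i3  st/mulh  -- 2-wide
[3] i4,i5  or/sll  -- 2-wide
[4] i6,i7  beq/and  -- 2-wide
[5] i8  sll  -- tail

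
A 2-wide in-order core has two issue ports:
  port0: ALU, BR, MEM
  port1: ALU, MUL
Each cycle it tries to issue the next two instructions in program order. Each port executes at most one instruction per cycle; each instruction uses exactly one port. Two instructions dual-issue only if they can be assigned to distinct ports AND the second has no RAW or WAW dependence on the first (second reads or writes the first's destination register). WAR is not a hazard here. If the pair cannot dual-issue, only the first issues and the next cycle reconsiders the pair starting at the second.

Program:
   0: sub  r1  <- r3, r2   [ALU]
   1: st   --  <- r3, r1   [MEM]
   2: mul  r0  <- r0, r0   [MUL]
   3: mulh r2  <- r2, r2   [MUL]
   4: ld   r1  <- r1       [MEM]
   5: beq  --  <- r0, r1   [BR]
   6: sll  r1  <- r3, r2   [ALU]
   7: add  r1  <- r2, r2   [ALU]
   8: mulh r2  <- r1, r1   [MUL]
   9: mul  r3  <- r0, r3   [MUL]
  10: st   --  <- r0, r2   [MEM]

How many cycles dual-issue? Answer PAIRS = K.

0. sub @i0  | RAW r1
1. st;mul @i1&i2  | pair
2. mulh;ld @i3&i4  | pair
3. beq;sll @i5&i6  | pair
4. add @i7  | RAW r1
5. mulh @i8  | no-port MUL/MUL
6. mul;st @i9&i10  | pair

PAIRS = 4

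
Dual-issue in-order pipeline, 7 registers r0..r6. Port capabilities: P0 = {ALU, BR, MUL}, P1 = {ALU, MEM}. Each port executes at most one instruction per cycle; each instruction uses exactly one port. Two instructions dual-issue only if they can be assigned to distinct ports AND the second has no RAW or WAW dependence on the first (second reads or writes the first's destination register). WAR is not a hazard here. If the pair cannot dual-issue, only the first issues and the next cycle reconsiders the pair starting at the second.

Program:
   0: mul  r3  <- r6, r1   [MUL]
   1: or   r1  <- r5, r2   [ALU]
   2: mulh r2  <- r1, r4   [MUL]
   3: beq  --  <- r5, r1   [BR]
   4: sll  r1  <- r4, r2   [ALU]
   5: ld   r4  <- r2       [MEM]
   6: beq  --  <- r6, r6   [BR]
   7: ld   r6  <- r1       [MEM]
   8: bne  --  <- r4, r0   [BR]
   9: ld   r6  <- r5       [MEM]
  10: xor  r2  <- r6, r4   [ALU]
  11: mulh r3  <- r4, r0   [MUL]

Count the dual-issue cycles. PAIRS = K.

PAIRS = 5

0. mul.MUL;or.ALU @i0&i1  | dual
1. mulh.MUL @i2  | no-port MUL/BR
2. beq.BR;sll.ALU @i3&i4  | dual
3. ld.MEM;beq.BR @i5&i6  | dual
4. ld.MEM;bne.BR @i7&i8  | dual
5. ld.MEM @i9  | RAW r6
6. xor.ALU;mulh.MUL @i10&i11  | dual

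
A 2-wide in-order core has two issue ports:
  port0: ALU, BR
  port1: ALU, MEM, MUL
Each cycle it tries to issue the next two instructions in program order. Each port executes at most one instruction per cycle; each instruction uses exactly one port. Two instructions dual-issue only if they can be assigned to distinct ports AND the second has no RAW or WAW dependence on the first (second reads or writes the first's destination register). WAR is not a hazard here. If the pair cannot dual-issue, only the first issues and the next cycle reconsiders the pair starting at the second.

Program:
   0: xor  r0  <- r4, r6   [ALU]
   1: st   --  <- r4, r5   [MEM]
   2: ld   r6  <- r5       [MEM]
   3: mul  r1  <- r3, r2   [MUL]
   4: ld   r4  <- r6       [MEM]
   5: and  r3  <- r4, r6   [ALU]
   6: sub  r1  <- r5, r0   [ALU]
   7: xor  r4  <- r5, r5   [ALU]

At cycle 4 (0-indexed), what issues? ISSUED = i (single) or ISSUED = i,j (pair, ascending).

t=0 i0+i1:xor+st ; pair
t=1 i2:ld ; no-port MEM/MUL
t=2 i3:mul ; no-port MUL/MEM
t=3 i4:ld ; RAW r4
t=4 i5+i6:and+sub ; pair
t=5 i7:xor ; tail

ISSUED = 5,6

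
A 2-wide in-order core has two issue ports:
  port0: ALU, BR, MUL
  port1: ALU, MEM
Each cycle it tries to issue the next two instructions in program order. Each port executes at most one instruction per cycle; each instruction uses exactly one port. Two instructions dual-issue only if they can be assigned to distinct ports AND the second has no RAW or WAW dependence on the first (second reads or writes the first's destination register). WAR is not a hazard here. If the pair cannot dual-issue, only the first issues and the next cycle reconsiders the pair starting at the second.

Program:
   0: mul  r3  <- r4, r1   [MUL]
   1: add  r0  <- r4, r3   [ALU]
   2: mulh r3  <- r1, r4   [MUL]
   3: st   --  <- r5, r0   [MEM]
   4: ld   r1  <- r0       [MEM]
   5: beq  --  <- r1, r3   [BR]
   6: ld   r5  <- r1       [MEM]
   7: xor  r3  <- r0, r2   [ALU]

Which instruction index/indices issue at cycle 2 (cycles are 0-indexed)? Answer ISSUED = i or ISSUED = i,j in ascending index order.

0. mul.MUL @i0  | RAW r3
1. add.ALU+mulh.MUL @i1+i2  | 2-wide
2. st.MEM @i3  | no-port MEM/MEM
3. ld.MEM @i4  | RAW r1
4. beq.BR+ld.MEM @i5+i6  | 2-wide
5. xor.ALU @i7  | tail

ISSUED = 3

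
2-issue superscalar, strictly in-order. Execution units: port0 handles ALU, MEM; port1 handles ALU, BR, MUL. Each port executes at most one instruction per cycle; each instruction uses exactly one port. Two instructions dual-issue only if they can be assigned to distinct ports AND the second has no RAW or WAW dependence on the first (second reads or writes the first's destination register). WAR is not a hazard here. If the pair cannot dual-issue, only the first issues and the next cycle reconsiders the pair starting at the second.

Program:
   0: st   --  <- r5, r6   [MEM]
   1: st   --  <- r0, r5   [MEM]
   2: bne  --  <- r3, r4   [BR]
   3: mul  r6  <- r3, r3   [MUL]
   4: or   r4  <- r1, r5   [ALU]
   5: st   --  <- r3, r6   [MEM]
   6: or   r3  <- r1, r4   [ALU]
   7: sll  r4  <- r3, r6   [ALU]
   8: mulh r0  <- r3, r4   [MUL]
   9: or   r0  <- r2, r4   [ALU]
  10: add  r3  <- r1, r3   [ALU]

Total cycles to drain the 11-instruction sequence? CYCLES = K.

CYCLES = 7

t=0 i0:st ; no-port MEM/MEM
t=1 i1&i2:st+bne ; dual
t=2 i3&i4:mul+or ; dual
t=3 i5&i6:st+or ; dual
t=4 i7:sll ; RAW r4
t=5 i8:mulh ; WAW r0
t=6 i9&i10:or+add ; dual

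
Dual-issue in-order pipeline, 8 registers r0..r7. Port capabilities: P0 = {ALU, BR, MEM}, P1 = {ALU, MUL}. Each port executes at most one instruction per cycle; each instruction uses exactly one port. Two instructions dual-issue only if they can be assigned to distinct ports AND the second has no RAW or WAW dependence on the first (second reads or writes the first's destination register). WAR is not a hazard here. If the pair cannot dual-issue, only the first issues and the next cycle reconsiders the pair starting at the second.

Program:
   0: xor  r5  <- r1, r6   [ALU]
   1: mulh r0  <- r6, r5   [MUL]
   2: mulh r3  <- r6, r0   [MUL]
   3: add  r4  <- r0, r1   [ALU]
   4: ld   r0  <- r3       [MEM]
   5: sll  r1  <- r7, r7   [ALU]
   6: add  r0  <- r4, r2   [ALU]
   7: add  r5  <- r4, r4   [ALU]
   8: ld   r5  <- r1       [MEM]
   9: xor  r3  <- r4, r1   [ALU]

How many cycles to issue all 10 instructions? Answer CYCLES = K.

t=0 i0:xor ; RAW r5
t=1 i1:mulh ; no-port MUL/MUL
t=2 i2/i3:mulh+add ; pair
t=3 i4/i5:ld+sll ; pair
t=4 i6/i7:add+add ; pair
t=5 i8/i9:ld+xor ; pair

CYCLES = 6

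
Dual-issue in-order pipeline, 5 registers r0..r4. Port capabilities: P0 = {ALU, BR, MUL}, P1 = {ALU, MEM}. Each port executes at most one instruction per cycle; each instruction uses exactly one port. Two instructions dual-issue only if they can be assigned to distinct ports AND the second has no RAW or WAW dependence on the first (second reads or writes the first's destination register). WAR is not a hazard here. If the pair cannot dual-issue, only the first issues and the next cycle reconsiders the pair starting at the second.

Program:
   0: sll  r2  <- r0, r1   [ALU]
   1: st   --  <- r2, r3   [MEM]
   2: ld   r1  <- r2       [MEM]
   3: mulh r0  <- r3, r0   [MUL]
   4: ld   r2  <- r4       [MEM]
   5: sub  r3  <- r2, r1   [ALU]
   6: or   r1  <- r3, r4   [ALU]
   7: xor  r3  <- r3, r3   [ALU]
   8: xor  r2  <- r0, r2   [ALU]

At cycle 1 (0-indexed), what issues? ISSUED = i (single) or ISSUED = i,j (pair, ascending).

[0] i0  sll  -- RAW r2
[1] i1  st  -- no-port MEM/MEM
[2] i2/i3  ld;mulh  -- dual
[3] i4  ld  -- RAW r2
[4] i5  sub  -- RAW r3
[5] i6/i7  or;xor  -- dual
[6] i8  xor  -- tail

ISSUED = 1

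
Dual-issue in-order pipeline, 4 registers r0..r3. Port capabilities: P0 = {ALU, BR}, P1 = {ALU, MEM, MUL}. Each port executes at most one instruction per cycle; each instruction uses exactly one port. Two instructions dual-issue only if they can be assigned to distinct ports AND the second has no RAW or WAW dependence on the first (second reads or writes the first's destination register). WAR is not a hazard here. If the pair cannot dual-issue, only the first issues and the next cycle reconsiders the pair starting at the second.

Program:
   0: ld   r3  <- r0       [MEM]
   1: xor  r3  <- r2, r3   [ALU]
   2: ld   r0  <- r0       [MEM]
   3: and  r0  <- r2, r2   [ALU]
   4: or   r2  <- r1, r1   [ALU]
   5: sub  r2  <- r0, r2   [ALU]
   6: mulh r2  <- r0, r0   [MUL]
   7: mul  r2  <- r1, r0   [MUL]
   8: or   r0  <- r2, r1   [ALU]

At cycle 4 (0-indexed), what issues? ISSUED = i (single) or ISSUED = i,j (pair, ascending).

  cy0 -> i0 (ld.MEM) RAW+WAW r3
  cy1 -> i1+i2 (xor.ALU;ld.MEM) dual
  cy2 -> i3+i4 (and.ALU;or.ALU) dual
  cy3 -> i5 (sub.ALU) WAW r2
  cy4 -> i6 (mulh.MUL) no-port MUL/MUL
  cy5 -> i7 (mul.MUL) RAW r2
  cy6 -> i8 (or.ALU) tail

ISSUED = 6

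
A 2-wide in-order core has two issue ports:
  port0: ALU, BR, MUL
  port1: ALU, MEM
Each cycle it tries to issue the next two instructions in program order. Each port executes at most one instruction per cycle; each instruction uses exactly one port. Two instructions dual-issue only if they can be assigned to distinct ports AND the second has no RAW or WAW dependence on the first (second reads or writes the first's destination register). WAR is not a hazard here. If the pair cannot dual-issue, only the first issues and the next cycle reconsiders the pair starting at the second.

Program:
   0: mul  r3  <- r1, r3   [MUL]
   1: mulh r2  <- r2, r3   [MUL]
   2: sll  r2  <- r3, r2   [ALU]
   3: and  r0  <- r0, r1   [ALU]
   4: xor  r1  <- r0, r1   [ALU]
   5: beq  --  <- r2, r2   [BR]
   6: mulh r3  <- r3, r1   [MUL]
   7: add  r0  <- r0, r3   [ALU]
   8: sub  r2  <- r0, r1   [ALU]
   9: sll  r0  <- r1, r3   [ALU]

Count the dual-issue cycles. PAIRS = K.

  cy0 -> i0 (mul.MUL) no-port MUL/MUL
  cy1 -> i1 (mulh.MUL) RAW+WAW r2
  cy2 -> i2&i3 (sll.ALU;and.ALU) dual
  cy3 -> i4&i5 (xor.ALU;beq.BR) dual
  cy4 -> i6 (mulh.MUL) RAW r3
  cy5 -> i7 (add.ALU) RAW r0
  cy6 -> i8&i9 (sub.ALU;sll.ALU) dual

PAIRS = 3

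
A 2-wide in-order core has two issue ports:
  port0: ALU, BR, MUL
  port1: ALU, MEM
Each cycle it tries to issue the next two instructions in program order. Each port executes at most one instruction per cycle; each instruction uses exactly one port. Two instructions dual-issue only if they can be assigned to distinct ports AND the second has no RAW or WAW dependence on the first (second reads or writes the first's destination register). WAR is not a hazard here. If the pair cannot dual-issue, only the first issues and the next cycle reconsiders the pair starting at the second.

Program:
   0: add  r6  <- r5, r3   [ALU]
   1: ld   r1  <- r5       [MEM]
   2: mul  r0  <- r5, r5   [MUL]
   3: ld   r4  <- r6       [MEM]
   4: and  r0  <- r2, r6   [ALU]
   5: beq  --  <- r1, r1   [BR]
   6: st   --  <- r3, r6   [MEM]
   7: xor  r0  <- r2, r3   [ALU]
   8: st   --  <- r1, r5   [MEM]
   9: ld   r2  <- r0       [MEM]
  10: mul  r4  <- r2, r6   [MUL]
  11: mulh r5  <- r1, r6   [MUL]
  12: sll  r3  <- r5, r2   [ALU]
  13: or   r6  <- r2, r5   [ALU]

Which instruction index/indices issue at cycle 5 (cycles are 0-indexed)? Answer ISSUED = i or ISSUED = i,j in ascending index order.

  cy0 -> i0,i1 (add;ld) 2-wide
  cy1 -> i2,i3 (mul;ld) 2-wide
  cy2 -> i4,i5 (and;beq) 2-wide
  cy3 -> i6,i7 (st;xor) 2-wide
  cy4 -> i8 (st) no-port MEM/MEM
  cy5 -> i9 (ld) RAW r2
  cy6 -> i10 (mul) no-port MUL/MUL
  cy7 -> i11 (mulh) RAW r5
  cy8 -> i12,i13 (sll;or) 2-wide

ISSUED = 9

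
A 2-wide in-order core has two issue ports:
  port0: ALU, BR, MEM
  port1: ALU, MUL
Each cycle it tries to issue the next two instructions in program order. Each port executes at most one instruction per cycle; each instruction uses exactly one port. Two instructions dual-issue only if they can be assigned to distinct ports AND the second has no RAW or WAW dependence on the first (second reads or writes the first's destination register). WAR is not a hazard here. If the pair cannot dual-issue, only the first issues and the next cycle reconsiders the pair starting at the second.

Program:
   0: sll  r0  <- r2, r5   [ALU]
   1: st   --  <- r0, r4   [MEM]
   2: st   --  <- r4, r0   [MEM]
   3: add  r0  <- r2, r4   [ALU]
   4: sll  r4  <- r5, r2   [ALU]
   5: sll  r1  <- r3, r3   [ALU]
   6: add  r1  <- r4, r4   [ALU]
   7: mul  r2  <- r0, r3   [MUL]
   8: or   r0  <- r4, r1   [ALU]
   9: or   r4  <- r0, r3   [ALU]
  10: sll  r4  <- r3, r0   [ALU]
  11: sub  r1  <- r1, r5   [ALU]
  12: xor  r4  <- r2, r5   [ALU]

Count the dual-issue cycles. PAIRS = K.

t=0 i0:sll ; RAW r0
t=1 i1:st ; no-port MEM/MEM
t=2 i2/i3:st+add ; pair
t=3 i4/i5:sll+sll ; pair
t=4 i6/i7:add+mul ; pair
t=5 i8:or ; RAW r0
t=6 i9:or ; WAW r4
t=7 i10/i11:sll+sub ; pair
t=8 i12:xor ; tail

PAIRS = 4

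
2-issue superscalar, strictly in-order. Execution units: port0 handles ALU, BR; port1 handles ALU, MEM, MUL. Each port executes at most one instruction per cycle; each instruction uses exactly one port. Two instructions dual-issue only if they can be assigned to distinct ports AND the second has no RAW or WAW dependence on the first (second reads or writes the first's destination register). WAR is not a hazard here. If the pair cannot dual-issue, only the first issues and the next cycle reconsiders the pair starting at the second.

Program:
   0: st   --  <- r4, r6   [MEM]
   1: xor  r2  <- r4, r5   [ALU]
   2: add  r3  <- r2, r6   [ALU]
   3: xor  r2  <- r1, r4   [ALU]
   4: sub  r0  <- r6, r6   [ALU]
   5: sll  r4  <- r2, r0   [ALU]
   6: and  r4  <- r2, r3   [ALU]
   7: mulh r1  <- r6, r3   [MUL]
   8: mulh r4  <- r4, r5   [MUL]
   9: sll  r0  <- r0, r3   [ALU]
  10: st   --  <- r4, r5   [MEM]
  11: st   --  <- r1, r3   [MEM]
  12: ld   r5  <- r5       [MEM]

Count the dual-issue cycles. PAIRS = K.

  cy0 -> i0&i1 (st.MEM/xor.ALU) 2-wide
  cy1 -> i2&i3 (add.ALU/xor.ALU) 2-wide
  cy2 -> i4 (sub.ALU) RAW r0
  cy3 -> i5 (sll.ALU) WAW r4
  cy4 -> i6&i7 (and.ALU/mulh.MUL) 2-wide
  cy5 -> i8&i9 (mulh.MUL/sll.ALU) 2-wide
  cy6 -> i10 (st.MEM) no-port MEM/MEM
  cy7 -> i11 (st.MEM) no-port MEM/MEM
  cy8 -> i12 (ld.MEM) tail

PAIRS = 4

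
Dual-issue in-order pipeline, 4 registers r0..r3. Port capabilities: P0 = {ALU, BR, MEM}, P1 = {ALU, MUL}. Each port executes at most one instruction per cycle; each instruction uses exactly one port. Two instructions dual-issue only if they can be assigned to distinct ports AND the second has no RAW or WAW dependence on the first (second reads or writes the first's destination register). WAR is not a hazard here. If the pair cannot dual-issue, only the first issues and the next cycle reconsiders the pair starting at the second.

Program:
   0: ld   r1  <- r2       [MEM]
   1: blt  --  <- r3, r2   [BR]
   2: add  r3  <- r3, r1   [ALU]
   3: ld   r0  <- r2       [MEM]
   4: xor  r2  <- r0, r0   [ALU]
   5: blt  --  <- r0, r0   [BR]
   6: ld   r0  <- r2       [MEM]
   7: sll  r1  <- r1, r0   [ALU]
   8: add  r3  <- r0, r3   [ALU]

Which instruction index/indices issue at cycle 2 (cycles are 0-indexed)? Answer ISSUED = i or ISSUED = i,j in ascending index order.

t=0 i0:ld ; no-port MEM/BR
t=1 i1,i2:blt+add ; dual
t=2 i3:ld ; RAW r0
t=3 i4,i5:xor+blt ; dual
t=4 i6:ld ; RAW r0
t=5 i7,i8:sll+add ; dual

ISSUED = 3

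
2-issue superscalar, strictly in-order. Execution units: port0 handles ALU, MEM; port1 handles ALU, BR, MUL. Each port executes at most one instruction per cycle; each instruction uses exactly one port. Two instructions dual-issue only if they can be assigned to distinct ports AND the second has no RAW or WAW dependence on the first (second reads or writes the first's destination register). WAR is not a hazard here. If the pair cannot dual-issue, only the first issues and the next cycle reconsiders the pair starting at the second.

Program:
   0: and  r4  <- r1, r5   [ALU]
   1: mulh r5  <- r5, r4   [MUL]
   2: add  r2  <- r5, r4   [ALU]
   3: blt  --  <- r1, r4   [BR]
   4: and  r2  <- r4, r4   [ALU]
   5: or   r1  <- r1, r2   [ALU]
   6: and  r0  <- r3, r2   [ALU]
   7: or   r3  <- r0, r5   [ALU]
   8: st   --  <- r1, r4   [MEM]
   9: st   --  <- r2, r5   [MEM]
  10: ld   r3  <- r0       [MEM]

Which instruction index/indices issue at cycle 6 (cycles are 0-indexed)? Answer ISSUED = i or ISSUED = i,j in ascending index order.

ISSUED = 9

t=0 i0:and ; RAW r4
t=1 i1:mulh ; RAW r5
t=2 i2/i3:add blt ; dual
t=3 i4:and ; RAW r2
t=4 i5/i6:or and ; dual
t=5 i7/i8:or st ; dual
t=6 i9:st ; no-port MEM/MEM
t=7 i10:ld ; tail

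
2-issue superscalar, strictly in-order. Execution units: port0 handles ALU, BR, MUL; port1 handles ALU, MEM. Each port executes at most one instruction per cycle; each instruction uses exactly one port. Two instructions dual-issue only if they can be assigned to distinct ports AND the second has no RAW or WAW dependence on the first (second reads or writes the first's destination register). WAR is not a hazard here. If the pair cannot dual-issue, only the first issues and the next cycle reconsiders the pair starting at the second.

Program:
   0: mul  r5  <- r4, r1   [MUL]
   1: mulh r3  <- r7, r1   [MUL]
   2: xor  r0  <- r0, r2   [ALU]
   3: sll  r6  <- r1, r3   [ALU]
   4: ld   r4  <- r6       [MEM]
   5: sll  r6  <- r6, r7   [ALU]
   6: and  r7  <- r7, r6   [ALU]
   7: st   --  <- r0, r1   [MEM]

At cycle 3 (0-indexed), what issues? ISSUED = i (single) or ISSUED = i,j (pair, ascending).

#0 head=0: mul.MUL i0 no-port MUL/MUL
#1 head=1: mulh.MUL xor.ALU i1&i2 pair
#2 head=3: sll.ALU i3 RAW r6
#3 head=4: ld.MEM sll.ALU i4&i5 pair
#4 head=6: and.ALU st.MEM i6&i7 pair

ISSUED = 4,5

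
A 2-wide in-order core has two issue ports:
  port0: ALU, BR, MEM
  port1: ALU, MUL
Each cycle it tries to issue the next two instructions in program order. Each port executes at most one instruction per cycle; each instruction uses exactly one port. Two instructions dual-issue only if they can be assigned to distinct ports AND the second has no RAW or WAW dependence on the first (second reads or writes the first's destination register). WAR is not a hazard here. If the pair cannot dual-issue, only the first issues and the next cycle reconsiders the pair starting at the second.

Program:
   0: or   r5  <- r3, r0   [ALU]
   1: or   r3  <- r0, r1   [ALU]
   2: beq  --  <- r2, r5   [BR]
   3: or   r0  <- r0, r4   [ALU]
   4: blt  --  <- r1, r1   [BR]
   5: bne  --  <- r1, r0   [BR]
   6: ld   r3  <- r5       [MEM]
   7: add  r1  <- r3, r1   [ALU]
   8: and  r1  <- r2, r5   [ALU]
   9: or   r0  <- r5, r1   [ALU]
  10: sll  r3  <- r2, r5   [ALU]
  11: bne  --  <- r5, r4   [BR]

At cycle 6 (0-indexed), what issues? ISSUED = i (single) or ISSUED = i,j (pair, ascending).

#0 head=0: or+or i0/i1 dual
#1 head=2: beq+or i2/i3 dual
#2 head=4: blt i4 no-port BR/BR
#3 head=5: bne i5 no-port BR/MEM
#4 head=6: ld i6 RAW r3
#5 head=7: add i7 WAW r1
#6 head=8: and i8 RAW r1
#7 head=9: or+sll i9/i10 dual
#8 head=11: bne i11 tail

ISSUED = 8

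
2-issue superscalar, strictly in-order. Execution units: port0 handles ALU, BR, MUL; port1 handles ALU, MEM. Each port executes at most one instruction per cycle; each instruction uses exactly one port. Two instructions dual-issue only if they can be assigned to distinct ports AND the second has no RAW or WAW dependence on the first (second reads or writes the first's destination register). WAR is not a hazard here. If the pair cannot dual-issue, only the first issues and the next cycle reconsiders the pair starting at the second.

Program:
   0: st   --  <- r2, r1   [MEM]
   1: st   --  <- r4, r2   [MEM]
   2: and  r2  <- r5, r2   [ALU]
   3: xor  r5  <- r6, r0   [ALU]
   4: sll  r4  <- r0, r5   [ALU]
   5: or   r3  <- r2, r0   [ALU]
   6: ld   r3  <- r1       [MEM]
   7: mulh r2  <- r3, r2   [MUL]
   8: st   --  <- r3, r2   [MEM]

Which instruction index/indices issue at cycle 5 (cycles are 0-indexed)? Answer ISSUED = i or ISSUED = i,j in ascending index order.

  cy0 -> i0 (st.MEM) no-port MEM/MEM
  cy1 -> i1,i2 (st.MEM;and.ALU) pair
  cy2 -> i3 (xor.ALU) RAW r5
  cy3 -> i4,i5 (sll.ALU;or.ALU) pair
  cy4 -> i6 (ld.MEM) RAW r3
  cy5 -> i7 (mulh.MUL) RAW r2
  cy6 -> i8 (st.MEM) tail

ISSUED = 7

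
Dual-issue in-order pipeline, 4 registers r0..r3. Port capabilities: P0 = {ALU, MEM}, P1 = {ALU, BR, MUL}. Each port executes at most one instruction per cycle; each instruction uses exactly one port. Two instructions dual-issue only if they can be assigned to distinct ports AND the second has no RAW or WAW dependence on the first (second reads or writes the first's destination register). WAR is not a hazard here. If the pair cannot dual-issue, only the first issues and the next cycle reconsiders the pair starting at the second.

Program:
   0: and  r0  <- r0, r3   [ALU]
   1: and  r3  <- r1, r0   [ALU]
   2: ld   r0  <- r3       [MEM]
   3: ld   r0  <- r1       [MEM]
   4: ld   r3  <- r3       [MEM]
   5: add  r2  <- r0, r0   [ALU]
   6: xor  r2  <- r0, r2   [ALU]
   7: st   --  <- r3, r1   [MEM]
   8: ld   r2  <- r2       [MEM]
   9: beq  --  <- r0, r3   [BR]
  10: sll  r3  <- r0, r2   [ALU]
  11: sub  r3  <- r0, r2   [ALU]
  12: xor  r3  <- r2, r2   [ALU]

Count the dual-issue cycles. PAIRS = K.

0. and @i0  | RAW r0
1. and @i1  | RAW r3
2. ld @i2  | no-port MEM/MEM
3. ld @i3  | no-port MEM/MEM
4. ld+add @i4&i5  | dual
5. xor+st @i6&i7  | dual
6. ld+beq @i8&i9  | dual
7. sll @i10  | WAW r3
8. sub @i11  | WAW r3
9. xor @i12  | tail

PAIRS = 3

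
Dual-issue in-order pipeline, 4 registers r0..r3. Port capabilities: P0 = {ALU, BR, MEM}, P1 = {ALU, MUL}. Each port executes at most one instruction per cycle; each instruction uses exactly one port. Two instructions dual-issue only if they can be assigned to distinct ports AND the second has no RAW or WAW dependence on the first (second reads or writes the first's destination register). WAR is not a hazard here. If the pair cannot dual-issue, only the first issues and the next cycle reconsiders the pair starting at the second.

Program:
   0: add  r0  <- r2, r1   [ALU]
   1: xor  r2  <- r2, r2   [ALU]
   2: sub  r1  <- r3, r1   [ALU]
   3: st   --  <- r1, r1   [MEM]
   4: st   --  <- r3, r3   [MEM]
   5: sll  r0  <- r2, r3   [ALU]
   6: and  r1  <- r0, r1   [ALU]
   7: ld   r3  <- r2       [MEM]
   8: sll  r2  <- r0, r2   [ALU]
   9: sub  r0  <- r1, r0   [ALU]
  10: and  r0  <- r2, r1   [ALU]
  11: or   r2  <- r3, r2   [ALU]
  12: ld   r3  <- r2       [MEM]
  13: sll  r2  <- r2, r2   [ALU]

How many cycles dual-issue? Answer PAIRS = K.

#0 head=0: add.ALU xor.ALU i0&i1 2-wide
#1 head=2: sub.ALU i2 RAW r1
#2 head=3: st.MEM i3 no-port MEM/MEM
#3 head=4: st.MEM sll.ALU i4&i5 2-wide
#4 head=6: and.ALU ld.MEM i6&i7 2-wide
#5 head=8: sll.ALU sub.ALU i8&i9 2-wide
#6 head=10: and.ALU or.ALU i10&i11 2-wide
#7 head=12: ld.MEM sll.ALU i12&i13 2-wide

PAIRS = 6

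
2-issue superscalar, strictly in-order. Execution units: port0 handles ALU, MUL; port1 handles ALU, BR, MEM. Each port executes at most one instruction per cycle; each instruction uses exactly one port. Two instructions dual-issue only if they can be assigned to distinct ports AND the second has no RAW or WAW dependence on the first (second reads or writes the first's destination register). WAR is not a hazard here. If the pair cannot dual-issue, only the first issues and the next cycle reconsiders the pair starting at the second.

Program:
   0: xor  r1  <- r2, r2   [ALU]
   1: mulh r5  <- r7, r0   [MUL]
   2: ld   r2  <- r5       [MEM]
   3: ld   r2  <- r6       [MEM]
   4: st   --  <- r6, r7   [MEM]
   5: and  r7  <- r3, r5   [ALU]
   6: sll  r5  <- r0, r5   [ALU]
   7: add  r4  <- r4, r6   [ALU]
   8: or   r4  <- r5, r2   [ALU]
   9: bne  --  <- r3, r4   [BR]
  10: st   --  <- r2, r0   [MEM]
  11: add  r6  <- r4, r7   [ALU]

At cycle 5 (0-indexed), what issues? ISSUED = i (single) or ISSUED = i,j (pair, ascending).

0. xor.ALU/mulh.MUL @i0&i1  | pair
1. ld.MEM @i2  | no-port MEM/MEM
2. ld.MEM @i3  | no-port MEM/MEM
3. st.MEM/and.ALU @i4&i5  | pair
4. sll.ALU/add.ALU @i6&i7  | pair
5. or.ALU @i8  | RAW r4
6. bne.BR @i9  | no-port BR/MEM
7. st.MEM/add.ALU @i10&i11  | pair

ISSUED = 8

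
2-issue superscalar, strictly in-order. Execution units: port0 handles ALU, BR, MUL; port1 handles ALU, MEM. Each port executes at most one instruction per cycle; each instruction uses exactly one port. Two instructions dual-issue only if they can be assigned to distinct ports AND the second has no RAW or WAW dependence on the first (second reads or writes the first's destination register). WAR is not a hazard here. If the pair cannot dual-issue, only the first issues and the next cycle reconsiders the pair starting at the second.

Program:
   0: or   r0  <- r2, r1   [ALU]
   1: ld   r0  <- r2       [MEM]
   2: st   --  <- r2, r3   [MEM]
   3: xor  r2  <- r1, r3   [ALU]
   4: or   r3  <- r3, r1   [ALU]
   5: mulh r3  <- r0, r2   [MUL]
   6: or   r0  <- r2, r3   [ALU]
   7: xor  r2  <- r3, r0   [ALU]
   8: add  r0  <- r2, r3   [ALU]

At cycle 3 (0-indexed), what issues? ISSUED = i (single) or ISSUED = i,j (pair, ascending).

#0 head=0: or.ALU i0 WAW r0
#1 head=1: ld.MEM i1 no-port MEM/MEM
#2 head=2: st.MEM/xor.ALU i2,i3 2-wide
#3 head=4: or.ALU i4 WAW r3
#4 head=5: mulh.MUL i5 RAW r3
#5 head=6: or.ALU i6 RAW r0
#6 head=7: xor.ALU i7 RAW r2
#7 head=8: add.ALU i8 tail

ISSUED = 4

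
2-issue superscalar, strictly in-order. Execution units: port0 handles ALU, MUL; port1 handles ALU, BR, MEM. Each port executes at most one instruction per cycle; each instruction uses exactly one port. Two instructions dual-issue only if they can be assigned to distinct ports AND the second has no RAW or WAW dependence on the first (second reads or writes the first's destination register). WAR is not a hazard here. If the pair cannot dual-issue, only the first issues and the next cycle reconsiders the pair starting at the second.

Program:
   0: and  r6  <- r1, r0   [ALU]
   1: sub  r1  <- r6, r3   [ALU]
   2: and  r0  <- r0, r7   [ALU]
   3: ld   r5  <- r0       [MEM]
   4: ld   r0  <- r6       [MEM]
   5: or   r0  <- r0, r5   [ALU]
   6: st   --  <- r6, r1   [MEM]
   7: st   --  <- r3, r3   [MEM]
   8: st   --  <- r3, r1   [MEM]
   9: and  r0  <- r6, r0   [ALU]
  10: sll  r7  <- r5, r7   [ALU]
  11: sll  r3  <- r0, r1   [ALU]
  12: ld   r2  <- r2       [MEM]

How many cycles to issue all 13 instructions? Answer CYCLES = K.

CYCLES = 9

0. and.ALU @i0  | RAW r6
1. sub.ALU and.ALU @i1,i2  | 2-wide
2. ld.MEM @i3  | no-port MEM/MEM
3. ld.MEM @i4  | RAW+WAW r0
4. or.ALU st.MEM @i5,i6  | 2-wide
5. st.MEM @i7  | no-port MEM/MEM
6. st.MEM and.ALU @i8,i9  | 2-wide
7. sll.ALU sll.ALU @i10,i11  | 2-wide
8. ld.MEM @i12  | tail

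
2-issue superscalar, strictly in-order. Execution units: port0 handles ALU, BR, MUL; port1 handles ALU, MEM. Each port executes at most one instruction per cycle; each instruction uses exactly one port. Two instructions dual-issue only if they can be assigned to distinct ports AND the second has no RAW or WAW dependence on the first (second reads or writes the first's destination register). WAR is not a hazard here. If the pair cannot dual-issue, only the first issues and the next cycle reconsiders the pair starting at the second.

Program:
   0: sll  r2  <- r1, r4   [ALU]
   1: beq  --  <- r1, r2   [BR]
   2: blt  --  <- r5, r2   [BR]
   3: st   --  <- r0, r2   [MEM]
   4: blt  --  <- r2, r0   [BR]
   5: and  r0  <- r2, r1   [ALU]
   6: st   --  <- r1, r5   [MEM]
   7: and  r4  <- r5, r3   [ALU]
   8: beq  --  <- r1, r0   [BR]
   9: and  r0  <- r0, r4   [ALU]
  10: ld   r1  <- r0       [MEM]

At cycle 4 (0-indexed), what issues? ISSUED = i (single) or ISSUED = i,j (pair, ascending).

t=0 i0:sll ; RAW r2
t=1 i1:beq ; no-port BR/BR
t=2 i2/i3:blt;st ; dual
t=3 i4/i5:blt;and ; dual
t=4 i6/i7:st;and ; dual
t=5 i8/i9:beq;and ; dual
t=6 i10:ld ; tail

ISSUED = 6,7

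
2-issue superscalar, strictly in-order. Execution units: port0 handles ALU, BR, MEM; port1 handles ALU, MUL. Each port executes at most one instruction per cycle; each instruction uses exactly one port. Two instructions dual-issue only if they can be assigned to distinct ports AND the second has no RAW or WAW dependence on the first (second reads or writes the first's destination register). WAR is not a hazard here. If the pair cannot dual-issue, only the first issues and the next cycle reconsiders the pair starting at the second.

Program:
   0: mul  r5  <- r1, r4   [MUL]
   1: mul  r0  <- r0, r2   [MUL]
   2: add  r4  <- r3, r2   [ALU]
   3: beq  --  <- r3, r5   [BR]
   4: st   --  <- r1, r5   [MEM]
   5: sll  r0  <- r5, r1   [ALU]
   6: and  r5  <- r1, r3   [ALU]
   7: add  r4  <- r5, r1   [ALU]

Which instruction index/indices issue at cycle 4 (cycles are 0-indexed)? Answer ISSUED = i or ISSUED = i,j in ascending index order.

[0] i0  mul  -- no-port MUL/MUL
[1] i1&i2  mul/add  -- 2-wide
[2] i3  beq  -- no-port BR/MEM
[3] i4&i5  st/sll  -- 2-wide
[4] i6  and  -- RAW r5
[5] i7  add  -- tail

ISSUED = 6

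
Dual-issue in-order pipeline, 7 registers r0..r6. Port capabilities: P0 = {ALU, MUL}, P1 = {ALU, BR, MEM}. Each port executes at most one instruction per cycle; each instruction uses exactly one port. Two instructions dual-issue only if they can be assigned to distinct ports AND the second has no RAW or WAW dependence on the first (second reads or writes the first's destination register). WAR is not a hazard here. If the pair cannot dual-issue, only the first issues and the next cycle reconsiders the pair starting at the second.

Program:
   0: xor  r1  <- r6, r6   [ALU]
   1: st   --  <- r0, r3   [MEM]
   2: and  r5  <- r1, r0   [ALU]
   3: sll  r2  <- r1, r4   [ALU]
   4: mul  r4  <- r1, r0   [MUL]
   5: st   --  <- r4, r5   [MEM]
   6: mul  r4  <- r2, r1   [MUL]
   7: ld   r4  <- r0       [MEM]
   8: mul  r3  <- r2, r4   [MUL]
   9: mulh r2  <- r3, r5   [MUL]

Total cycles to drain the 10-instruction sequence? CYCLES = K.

CYCLES = 7

  cy0 -> i0,i1 (xor.ALU+st.MEM) pair
  cy1 -> i2,i3 (and.ALU+sll.ALU) pair
  cy2 -> i4 (mul.MUL) RAW r4
  cy3 -> i5,i6 (st.MEM+mul.MUL) pair
  cy4 -> i7 (ld.MEM) RAW r4
  cy5 -> i8 (mul.MUL) no-port MUL/MUL
  cy6 -> i9 (mulh.MUL) tail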